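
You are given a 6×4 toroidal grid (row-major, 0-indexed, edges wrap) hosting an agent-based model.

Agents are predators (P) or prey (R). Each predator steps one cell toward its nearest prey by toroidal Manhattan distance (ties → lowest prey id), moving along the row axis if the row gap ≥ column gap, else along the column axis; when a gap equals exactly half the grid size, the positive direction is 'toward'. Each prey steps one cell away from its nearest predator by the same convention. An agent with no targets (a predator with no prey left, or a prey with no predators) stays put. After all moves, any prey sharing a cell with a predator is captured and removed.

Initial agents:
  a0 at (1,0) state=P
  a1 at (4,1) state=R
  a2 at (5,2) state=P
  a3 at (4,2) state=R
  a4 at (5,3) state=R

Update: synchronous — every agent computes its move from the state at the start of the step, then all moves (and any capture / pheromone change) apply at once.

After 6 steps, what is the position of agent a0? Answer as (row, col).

(1, 0)

t=1: a0@(0,0):P a1@(3,1):R a2@(4,2):P a3@(3,2):R a4@(5,0):R
t=2: a0@(5,0):P a1@(2,1):R a2@(3,2):P a3@(2,2):R a4@(4,0):R
t=3: a0@(4,0):P a1@(1,1):R a2@(2,2):P a3@(1,2):R a4@(3,0):R
t=4: a0@(3,0):P a1@(0,1):R a2@(1,2):P a3@(0,2):R a4@(2,0):R
t=5: a0@(2,0):P a1@(5,1):R a2@(0,2):P a3@(5,2):R a4@(1,0):R
t=6: a0@(1,0):P a1@(4,1):R a2@(5,2):P a3@(4,2):R a4@(0,0):R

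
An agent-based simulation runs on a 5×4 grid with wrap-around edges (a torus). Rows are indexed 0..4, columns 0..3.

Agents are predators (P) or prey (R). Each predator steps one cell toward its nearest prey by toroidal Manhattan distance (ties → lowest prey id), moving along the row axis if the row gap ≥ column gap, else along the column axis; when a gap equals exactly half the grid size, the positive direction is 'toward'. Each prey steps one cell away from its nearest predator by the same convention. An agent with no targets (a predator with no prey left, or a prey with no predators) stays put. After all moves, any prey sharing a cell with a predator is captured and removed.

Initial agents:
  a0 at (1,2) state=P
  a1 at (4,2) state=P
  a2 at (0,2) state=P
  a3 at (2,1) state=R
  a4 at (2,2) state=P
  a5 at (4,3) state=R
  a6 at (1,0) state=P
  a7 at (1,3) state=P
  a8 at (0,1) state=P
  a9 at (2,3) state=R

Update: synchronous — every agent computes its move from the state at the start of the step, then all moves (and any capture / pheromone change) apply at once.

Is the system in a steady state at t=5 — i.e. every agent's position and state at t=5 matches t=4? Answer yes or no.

t=1: a0@(2,2):P a1@(4,3):P a2@(4,2):P a4@(2,1):P a5@(4,0):R a6@(2,0):P a7@(2,3):P a8@(1,1):P
t=2: a0@(3,2):P a1@(4,0):P a2@(4,3):P a4@(3,1):P a5@(4,1):R a6@(3,0):P a7@(3,3):P a8@(0,1):P
t=3: a0@(4,2):P a1@(4,1):P a2@(4,0):P a4@(4,1):P a6@(4,0):P a7@(3,0):P a8@(4,1):P
t=4: (unchanged — steady state)

yes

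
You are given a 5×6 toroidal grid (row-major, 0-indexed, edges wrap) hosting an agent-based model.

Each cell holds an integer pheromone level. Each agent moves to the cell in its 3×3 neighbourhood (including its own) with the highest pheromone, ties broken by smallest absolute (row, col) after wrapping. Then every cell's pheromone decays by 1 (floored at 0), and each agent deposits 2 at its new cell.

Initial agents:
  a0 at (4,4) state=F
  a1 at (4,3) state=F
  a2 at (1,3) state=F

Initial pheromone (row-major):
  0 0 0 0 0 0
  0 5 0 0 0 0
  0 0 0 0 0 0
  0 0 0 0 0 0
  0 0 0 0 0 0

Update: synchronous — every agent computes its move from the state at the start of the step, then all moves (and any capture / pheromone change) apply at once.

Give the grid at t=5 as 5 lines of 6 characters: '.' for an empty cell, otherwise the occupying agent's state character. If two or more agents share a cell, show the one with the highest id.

t=1: a0@(0,3) a1@(0,2) a2@(0,2) | pheromone: 0 0 4 2 0 0 / 0 4 0 0 0 0 / 0 0 0 0 0 0 / 0 0 0 0 0 0 / 0 0 0 0 0 0
t=2: a0@(0,2) a1@(0,2) a2@(0,2) | pheromone: 0 0 9 1 0 0 / 0 3 0 0 0 0 / 0 0 0 0 0 0 / 0 0 0 0 0 0 / 0 0 0 0 0 0
t=3: a0@(0,2) a1@(0,2) a2@(0,2) | pheromone: 0 0 14 0 0 0 / 0 2 0 0 0 0 / 0 0 0 0 0 0 / 0 0 0 0 0 0 / 0 0 0 0 0 0
t=4: a0@(0,2) a1@(0,2) a2@(0,2) | pheromone: 0 0 19 0 0 0 / 0 1 0 0 0 0 / 0 0 0 0 0 0 / 0 0 0 0 0 0 / 0 0 0 0 0 0
t=5: a0@(0,2) a1@(0,2) a2@(0,2) | pheromone: 0 0 24 0 0 0 / 0 0 0 0 0 0 / 0 0 0 0 0 0 / 0 0 0 0 0 0 / 0 0 0 0 0 0

..F...
......
......
......
......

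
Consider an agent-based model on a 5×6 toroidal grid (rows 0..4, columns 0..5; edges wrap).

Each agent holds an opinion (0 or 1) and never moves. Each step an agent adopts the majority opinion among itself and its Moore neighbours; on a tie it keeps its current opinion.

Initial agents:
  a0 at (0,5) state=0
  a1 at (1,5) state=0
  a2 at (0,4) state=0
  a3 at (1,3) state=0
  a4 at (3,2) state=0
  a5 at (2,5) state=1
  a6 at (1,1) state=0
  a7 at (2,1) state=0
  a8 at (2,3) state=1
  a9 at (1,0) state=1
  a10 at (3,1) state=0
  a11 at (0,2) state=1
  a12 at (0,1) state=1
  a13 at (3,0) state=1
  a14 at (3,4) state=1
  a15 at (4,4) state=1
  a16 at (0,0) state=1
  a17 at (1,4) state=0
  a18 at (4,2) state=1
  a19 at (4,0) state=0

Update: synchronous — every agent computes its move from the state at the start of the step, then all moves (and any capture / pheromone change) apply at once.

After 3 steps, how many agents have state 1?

8

t=1: a0@(0,5):0 a1@(1,5):0 a2@(0,4):0 a3@(1,3):0 a4@(3,2):0 a5@(2,5):1 a6@(1,1):1 a7@(2,1):0 a8@(2,3):0 a9@(1,0):1 a10@(3,1):0 a11@(0,2):1 a12@(0,1):1 a13@(3,0):0 a14@(3,4):1 a15@(4,4):1 a16@(0,0):0 a17@(1,4):0 a18@(4,2):1 a19@(4,0):0
t=2: (unchanged — steady state)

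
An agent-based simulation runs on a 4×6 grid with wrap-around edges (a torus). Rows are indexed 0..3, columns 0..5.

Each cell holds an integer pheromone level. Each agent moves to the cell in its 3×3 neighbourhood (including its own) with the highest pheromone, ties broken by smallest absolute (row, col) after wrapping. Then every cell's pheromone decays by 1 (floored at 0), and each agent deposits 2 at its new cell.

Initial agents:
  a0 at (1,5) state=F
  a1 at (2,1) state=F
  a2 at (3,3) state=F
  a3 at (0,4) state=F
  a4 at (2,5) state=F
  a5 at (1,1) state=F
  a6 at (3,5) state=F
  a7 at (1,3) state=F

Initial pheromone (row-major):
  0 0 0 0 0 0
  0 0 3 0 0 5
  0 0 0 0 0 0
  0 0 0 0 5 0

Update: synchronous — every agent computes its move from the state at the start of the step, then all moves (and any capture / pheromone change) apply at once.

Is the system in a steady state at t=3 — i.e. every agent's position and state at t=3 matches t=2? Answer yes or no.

t=1: a0@(1,5) a1@(1,2) a2@(3,4) a3@(1,5) a4@(1,5) a5@(1,2) a6@(3,4) a7@(1,2) | pheromone: 0 0 0 0 0 0 / 0 0 8 0 0 10 / 0 0 0 0 0 0 / 0 0 0 0 8 0
t=2: a0@(1,5) a1@(1,2) a2@(3,4) a3@(1,5) a4@(1,5) a5@(1,2) a6@(3,4) a7@(1,2) | pheromone: 0 0 0 0 0 0 / 0 0 13 0 0 15 / 0 0 0 0 0 0 / 0 0 0 0 11 0
t=3: a0@(1,5) a1@(1,2) a2@(3,4) a3@(1,5) a4@(1,5) a5@(1,2) a6@(3,4) a7@(1,2) | pheromone: 0 0 0 0 0 0 / 0 0 18 0 0 20 / 0 0 0 0 0 0 / 0 0 0 0 14 0

yes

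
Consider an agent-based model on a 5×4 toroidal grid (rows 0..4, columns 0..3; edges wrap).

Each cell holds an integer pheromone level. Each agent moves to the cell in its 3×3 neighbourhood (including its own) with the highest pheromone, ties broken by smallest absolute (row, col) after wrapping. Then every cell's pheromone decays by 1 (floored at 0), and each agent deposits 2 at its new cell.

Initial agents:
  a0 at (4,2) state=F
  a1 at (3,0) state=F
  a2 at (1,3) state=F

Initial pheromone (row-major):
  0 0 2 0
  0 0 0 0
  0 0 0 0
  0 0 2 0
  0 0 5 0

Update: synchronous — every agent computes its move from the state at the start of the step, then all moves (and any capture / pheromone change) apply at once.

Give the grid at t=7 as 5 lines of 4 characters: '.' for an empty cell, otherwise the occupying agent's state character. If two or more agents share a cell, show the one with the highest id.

....
....
F...
....
..F.

t=1: a0@(4,2) a1@(2,0) a2@(0,2) | pheromone: 0 0 3 0 / 0 0 0 0 / 2 0 0 0 / 0 0 1 0 / 0 0 6 0
t=2: a0@(4,2) a1@(2,0) a2@(4,2) | pheromone: 0 0 2 0 / 0 0 0 0 / 3 0 0 0 / 0 0 0 0 / 0 0 9 0
t=3: a0@(4,2) a1@(2,0) a2@(4,2) | pheromone: 0 0 1 0 / 0 0 0 0 / 4 0 0 0 / 0 0 0 0 / 0 0 12 0
t=4: a0@(4,2) a1@(2,0) a2@(4,2) | pheromone: 0 0 0 0 / 0 0 0 0 / 5 0 0 0 / 0 0 0 0 / 0 0 15 0
t=5: a0@(4,2) a1@(2,0) a2@(4,2) | pheromone: 0 0 0 0 / 0 0 0 0 / 6 0 0 0 / 0 0 0 0 / 0 0 18 0
t=6: a0@(4,2) a1@(2,0) a2@(4,2) | pheromone: 0 0 0 0 / 0 0 0 0 / 7 0 0 0 / 0 0 0 0 / 0 0 21 0
t=7: a0@(4,2) a1@(2,0) a2@(4,2) | pheromone: 0 0 0 0 / 0 0 0 0 / 8 0 0 0 / 0 0 0 0 / 0 0 24 0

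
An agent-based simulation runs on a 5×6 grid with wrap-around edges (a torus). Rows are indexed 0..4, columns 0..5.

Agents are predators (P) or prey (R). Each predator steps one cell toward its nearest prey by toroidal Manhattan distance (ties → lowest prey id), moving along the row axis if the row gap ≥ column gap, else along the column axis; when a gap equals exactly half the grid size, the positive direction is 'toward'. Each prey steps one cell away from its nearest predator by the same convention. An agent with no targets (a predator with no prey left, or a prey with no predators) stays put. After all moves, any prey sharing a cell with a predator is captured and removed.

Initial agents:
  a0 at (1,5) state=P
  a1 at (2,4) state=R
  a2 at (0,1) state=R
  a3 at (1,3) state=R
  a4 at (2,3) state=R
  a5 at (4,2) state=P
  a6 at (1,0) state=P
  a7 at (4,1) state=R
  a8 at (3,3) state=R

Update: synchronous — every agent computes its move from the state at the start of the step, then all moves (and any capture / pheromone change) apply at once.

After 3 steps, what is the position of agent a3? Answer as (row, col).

(2, 1)

t=1: a0@(2,5):P a1@(3,4):R a2@(1,1):R a3@(1,2):R a4@(2,2):R a5@(4,1):P a6@(0,0):P a7@(4,0):R a8@(2,3):R
t=2: a0@(3,5):P a1@(4,4):R a2@(2,1):R a3@(2,2):R a4@(2,1):R a5@(4,0):P a6@(4,0):P a7@(4,5):R a8@(2,2):R
t=3: a0@(4,5):P a1@(0,4):R a2@(2,2):R a3@(2,1):R a4@(2,2):R a5@(4,5):P a6@(4,5):P a7@(0,5):R a8@(2,1):R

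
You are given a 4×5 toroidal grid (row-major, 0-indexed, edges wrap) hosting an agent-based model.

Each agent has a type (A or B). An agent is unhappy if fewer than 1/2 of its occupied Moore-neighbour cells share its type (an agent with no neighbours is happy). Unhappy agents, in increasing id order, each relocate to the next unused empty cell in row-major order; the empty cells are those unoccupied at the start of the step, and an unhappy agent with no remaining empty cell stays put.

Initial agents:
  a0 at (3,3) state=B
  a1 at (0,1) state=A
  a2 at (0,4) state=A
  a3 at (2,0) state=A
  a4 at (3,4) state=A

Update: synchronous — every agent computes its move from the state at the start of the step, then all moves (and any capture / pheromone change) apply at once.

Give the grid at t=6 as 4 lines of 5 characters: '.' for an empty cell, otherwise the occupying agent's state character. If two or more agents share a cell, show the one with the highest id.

.B.AA
.....
A....
....A

t=1: a0@(0,0):B a1@(0,1):A a2@(0,4):A a3@(2,0):A a4@(3,4):A
t=2: a0@(0,2):B a1@(0,3):A a2@(0,4):A a3@(2,0):A a4@(3,4):A
t=3: a0@(0,0):B a1@(0,3):A a2@(0,4):A a3@(2,0):A a4@(3,4):A
t=4: a0@(0,1):B a1@(0,3):A a2@(0,4):A a3@(2,0):A a4@(3,4):A
t=5: (unchanged — steady state)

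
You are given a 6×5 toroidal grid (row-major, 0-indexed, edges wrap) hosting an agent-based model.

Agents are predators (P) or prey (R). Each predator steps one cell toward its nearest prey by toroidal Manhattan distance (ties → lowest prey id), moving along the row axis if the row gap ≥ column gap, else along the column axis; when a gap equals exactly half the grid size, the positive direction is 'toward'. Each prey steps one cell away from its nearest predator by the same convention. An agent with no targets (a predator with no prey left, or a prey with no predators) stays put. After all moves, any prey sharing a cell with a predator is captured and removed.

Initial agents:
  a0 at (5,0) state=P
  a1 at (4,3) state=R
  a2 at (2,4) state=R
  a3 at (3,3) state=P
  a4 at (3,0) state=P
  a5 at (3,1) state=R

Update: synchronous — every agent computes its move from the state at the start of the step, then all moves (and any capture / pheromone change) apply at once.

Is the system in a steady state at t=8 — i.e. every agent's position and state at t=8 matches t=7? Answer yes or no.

t=1: a0@(5,4):P a1@(5,3):R a2@(1,4):R a3@(4,3):P a4@(3,1):P a5@(3,2):R
t=2: a0@(5,3):P a1@(5,2):R a2@(2,4):R a3@(5,3):P a4@(3,2):P a5@(3,3):R
t=3: a0@(5,2):P a1@(5,1):R a2@(2,0):R a3@(5,2):P a4@(3,3):P a5@(3,4):R
t=4: a0@(5,1):P a1@(5,0):R a2@(2,1):R a3@(5,1):P a4@(3,4):P a5@(3,0):R
t=5: a0@(5,0):P a1@(5,4):R a2@(1,1):R a3@(5,0):P a4@(3,0):P a5@(3,1):R
t=6: a0@(5,4):P a1@(5,3):R a2@(2,1):R a3@(5,4):P a4@(3,1):P a5@(3,2):R
t=7: a0@(5,3):P a1@(5,2):R a2@(1,1):R a3@(5,3):P a4@(2,1):P a5@(3,3):R
t=8: a0@(5,2):P a1@(5,1):R a2@(0,1):R a3@(5,2):P a4@(1,1):P a5@(2,3):R

no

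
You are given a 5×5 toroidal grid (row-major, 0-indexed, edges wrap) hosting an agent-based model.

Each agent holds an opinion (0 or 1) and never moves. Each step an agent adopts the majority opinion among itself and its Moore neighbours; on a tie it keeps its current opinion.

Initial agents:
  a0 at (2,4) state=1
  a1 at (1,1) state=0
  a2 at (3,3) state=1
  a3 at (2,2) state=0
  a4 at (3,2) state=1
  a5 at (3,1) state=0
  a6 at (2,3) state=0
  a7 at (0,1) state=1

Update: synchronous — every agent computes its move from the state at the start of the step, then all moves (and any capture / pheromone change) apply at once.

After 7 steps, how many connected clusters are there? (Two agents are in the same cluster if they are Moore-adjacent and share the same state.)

t=1: a0@(2,4):1 a1@(1,1):0 a2@(3,3):1 a3@(2,2):0 a4@(3,2):0 a5@(3,1):0 a6@(2,3):1 a7@(0,1):1
t=2: (unchanged — steady state)

3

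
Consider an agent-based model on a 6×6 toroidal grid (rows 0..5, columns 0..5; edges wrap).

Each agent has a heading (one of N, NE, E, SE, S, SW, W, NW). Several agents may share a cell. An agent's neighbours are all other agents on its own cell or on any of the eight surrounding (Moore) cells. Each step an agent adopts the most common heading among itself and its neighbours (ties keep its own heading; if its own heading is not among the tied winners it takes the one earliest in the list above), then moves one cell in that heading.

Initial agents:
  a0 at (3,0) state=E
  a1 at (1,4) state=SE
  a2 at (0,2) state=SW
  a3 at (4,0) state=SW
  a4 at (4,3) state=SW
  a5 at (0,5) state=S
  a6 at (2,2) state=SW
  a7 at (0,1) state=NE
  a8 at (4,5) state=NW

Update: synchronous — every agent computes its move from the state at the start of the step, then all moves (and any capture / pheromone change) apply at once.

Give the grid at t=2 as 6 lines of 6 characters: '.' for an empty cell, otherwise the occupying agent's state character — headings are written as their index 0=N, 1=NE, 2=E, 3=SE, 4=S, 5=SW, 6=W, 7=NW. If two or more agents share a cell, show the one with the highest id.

.5..5.
......
5..7.4
3.2...
5..1..
......

t=1: a0@(3,1):E a1@(2,5):SE a2@(1,1):SW a3@(5,5):SW a4@(5,2):SW a5@(1,5):S a6@(3,1):SW a7@(5,2):NE a8@(3,4):NW
t=2: a0@(3,2):E a1@(3,0):SE a2@(2,0):SW a3@(0,4):SW a4@(0,1):SW a5@(2,5):S a6@(4,0):SW a7@(4,3):NE a8@(2,3):NW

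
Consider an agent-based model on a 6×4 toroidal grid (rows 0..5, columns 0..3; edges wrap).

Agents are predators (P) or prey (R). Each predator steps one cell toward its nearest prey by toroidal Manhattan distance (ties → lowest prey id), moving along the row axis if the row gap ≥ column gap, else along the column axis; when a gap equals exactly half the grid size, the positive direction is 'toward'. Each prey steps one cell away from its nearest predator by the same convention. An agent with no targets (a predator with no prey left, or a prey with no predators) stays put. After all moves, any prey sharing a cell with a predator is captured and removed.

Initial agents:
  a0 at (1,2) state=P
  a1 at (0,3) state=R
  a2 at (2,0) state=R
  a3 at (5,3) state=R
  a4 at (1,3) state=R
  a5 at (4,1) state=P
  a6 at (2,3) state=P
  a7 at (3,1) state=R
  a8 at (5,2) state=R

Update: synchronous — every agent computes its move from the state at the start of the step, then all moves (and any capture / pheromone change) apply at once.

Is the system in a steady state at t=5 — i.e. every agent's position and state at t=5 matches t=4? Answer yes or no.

no

t=1: a0@(1,3):P a1@(5,3):R a2@(2,1):R a3@(4,3):R a4@(1,0):R a5@(3,1):P a6@(2,0):P a7@(2,1):R a8@(4,2):R
t=2: a0@(1,0):P a1@(4,3):R a2@(1,1):R a3@(3,3):R a4@(1,1):R a5@(2,1):P a6@(2,1):P a7@(1,1):R a8@(5,2):R
t=3: a0@(1,1):P a1@(3,3):R a2@(1,2):R a3@(4,3):R a4@(1,2):R a5@(1,1):P a6@(1,1):P a7@(1,2):R a8@(4,2):R
t=4: a0@(1,2):P a1@(4,3):R a2@(1,3):R a3@(3,3):R a4@(1,3):R a5@(1,2):P a6@(1,2):P a7@(1,3):R a8@(3,2):R
t=5: a0@(1,3):P a1@(3,3):R a2@(1,0):R a3@(4,3):R a4@(1,0):R a5@(1,3):P a6@(1,3):P a7@(1,0):R a8@(4,2):R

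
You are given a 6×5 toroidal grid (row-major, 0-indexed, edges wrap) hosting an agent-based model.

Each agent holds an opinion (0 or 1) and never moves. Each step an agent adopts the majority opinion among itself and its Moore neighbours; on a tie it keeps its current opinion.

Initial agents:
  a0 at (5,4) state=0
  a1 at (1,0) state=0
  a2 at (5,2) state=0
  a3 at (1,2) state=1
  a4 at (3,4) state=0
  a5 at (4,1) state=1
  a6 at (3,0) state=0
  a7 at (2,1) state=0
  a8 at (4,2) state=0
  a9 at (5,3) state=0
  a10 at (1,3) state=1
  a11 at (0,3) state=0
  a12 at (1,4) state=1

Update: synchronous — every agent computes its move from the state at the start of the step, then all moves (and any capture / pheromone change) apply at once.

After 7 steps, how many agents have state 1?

3

t=1: a0@(5,4):0 a1@(1,0):0 a2@(5,2):0 a3@(1,2):1 a4@(3,4):0 a5@(4,1):0 a6@(3,0):0 a7@(2,1):0 a8@(4,2):0 a9@(5,3):0 a10@(1,3):1 a11@(0,3):0 a12@(1,4):1
t=2: (unchanged — steady state)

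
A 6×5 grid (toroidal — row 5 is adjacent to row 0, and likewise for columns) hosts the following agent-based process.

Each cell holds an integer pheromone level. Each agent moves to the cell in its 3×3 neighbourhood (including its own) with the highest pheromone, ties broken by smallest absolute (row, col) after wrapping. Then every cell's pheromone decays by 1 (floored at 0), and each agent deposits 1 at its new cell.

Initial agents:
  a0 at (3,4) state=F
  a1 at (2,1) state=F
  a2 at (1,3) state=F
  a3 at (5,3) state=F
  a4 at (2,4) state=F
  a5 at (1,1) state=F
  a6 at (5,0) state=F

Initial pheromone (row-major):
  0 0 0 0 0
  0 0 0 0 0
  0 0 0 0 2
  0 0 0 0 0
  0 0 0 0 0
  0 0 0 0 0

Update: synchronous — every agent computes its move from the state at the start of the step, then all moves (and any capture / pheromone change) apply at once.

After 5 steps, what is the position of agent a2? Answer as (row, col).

t=1: a0@(2,4) a1@(1,0) a2@(2,4) a3@(0,2) a4@(2,4) a5@(0,0) a6@(0,0) | pheromone: 2 0 1 0 0 / 1 0 0 0 0 / 0 0 0 0 4 / 0 0 0 0 0 / 0 0 0 0 0 / 0 0 0 0 0
t=2: a0@(2,4) a1@(2,4) a2@(2,4) a3@(0,2) a4@(2,4) a5@(0,0) a6@(0,0) | pheromone: 3 0 1 0 0 / 0 0 0 0 0 / 0 0 0 0 7 / 0 0 0 0 0 / 0 0 0 0 0 / 0 0 0 0 0
t=3: a0@(2,4) a1@(2,4) a2@(2,4) a3@(0,2) a4@(2,4) a5@(0,0) a6@(0,0) | pheromone: 4 0 1 0 0 / 0 0 0 0 0 / 0 0 0 0 10 / 0 0 0 0 0 / 0 0 0 0 0 / 0 0 0 0 0
t=4: a0@(2,4) a1@(2,4) a2@(2,4) a3@(0,2) a4@(2,4) a5@(0,0) a6@(0,0) | pheromone: 5 0 1 0 0 / 0 0 0 0 0 / 0 0 0 0 13 / 0 0 0 0 0 / 0 0 0 0 0 / 0 0 0 0 0
t=5: a0@(2,4) a1@(2,4) a2@(2,4) a3@(0,2) a4@(2,4) a5@(0,0) a6@(0,0) | pheromone: 6 0 1 0 0 / 0 0 0 0 0 / 0 0 0 0 16 / 0 0 0 0 0 / 0 0 0 0 0 / 0 0 0 0 0

(2, 4)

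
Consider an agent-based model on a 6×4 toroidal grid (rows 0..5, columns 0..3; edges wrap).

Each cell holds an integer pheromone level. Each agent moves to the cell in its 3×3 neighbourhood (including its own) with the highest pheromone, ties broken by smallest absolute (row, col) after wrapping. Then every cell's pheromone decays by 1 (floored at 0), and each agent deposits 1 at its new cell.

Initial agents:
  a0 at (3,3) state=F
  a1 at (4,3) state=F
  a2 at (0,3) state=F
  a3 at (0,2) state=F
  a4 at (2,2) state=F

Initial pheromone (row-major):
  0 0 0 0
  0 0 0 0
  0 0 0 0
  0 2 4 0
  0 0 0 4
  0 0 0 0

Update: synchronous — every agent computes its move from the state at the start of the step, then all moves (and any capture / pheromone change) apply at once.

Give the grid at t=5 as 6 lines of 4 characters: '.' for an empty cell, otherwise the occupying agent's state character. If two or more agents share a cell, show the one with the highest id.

t=1: a0@(3,2) a1@(3,2) a2@(0,0) a3@(0,1) a4@(3,2) | pheromone: 1 1 0 0 / 0 0 0 0 / 0 0 0 0 / 0 1 6 0 / 0 0 0 3 / 0 0 0 0
t=2: a0@(3,2) a1@(3,2) a2@(0,0) a3@(0,0) a4@(3,2) | pheromone: 2 0 0 0 / 0 0 0 0 / 0 0 0 0 / 0 0 8 0 / 0 0 0 2 / 0 0 0 0
t=3: a0@(3,2) a1@(3,2) a2@(0,0) a3@(0,0) a4@(3,2) | pheromone: 3 0 0 0 / 0 0 0 0 / 0 0 0 0 / 0 0 10 0 / 0 0 0 1 / 0 0 0 0
t=4: a0@(3,2) a1@(3,2) a2@(0,0) a3@(0,0) a4@(3,2) | pheromone: 4 0 0 0 / 0 0 0 0 / 0 0 0 0 / 0 0 12 0 / 0 0 0 0 / 0 0 0 0
t=5: a0@(3,2) a1@(3,2) a2@(0,0) a3@(0,0) a4@(3,2) | pheromone: 5 0 0 0 / 0 0 0 0 / 0 0 0 0 / 0 0 14 0 / 0 0 0 0 / 0 0 0 0

F...
....
....
..F.
....
....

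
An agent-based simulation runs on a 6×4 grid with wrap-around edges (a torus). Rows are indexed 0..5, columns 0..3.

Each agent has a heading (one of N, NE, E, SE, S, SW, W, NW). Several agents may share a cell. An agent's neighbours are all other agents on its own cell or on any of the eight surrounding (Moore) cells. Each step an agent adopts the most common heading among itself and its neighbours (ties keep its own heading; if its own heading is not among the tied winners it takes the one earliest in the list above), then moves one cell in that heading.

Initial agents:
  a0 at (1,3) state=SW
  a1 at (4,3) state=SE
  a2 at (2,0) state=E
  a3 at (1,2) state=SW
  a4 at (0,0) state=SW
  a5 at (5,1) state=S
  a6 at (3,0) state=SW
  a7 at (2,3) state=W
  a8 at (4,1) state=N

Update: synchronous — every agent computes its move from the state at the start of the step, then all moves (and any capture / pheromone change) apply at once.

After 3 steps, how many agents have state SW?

t=1: a0@(2,2):SW a1@(5,0):SE a2@(3,3):SW a3@(2,1):SW a4@(1,3):SW a5@(0,1):S a6@(4,3):SW a7@(3,2):SW a8@(3,1):N
t=2: a0@(3,1):SW a1@(0,1):SE a2@(4,2):SW a3@(3,0):SW a4@(2,2):SW a5@(1,1):S a6@(5,2):SW a7@(4,1):SW a8@(4,0):SW
t=3: a0@(4,0):SW a1@(1,2):SE a2@(5,1):SW a3@(4,3):SW a4@(3,1):SW a5@(2,1):S a6@(0,1):SW a7@(5,0):SW a8@(5,3):SW

7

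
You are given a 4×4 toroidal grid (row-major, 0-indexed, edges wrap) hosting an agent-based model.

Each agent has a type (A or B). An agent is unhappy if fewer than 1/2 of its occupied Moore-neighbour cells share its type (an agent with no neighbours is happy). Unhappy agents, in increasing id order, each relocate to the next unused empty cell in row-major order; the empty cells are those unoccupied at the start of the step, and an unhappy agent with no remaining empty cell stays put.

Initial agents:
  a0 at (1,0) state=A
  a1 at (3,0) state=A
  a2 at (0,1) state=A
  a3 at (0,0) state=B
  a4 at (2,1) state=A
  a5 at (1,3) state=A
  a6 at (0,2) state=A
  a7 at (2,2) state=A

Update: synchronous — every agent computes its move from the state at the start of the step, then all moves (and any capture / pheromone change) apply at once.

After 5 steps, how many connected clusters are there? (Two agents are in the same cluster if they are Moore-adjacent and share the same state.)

t=1: a0@(1,0):A a1@(3,0):A a2@(0,1):A a3@(0,3):B a4@(2,1):A a5@(1,3):A a6@(0,2):A a7@(2,2):A
t=2: a0@(1,0):A a1@(3,0):A a2@(0,1):A a3@(0,0):B a4@(2,1):A a5@(1,3):A a6@(0,2):A a7@(2,2):A
t=3: a0@(1,0):A a1@(3,0):A a2@(0,1):A a3@(0,3):B a4@(2,1):A a5@(1,3):A a6@(0,2):A a7@(2,2):A
t=4: a0@(1,0):A a1@(3,0):A a2@(0,1):A a3@(0,0):B a4@(2,1):A a5@(1,3):A a6@(0,2):A a7@(2,2):A
t=5: a0@(1,0):A a1@(3,0):A a2@(0,1):A a3@(0,3):B a4@(2,1):A a5@(1,3):A a6@(0,2):A a7@(2,2):A

2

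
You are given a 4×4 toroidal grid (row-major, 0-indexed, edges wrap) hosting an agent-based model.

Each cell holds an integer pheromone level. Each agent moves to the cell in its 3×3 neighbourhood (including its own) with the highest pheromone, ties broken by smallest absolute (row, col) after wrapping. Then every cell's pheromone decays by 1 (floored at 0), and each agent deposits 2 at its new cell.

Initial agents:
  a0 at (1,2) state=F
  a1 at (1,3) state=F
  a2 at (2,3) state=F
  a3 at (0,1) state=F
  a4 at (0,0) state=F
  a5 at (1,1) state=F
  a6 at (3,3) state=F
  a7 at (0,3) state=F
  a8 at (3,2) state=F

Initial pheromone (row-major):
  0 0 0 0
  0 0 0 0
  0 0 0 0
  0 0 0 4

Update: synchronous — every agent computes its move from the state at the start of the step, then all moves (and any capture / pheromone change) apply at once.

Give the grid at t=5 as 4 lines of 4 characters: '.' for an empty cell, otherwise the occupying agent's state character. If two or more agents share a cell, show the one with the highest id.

....
....
....
...F

t=1: a0@(0,1) a1@(0,0) a2@(3,3) a3@(0,0) a4@(3,3) a5@(0,0) a6@(3,3) a7@(3,3) a8@(3,3) | pheromone: 6 2 0 0 / 0 0 0 0 / 0 0 0 0 / 0 0 0 13
t=2: a0@(0,0) a1@(3,3) a2@(3,3) a3@(3,3) a4@(3,3) a5@(3,3) a6@(3,3) a7@(3,3) a8@(3,3) | pheromone: 7 1 0 0 / 0 0 0 0 / 0 0 0 0 / 0 0 0 28
t=3: a0@(3,3) a1@(3,3) a2@(3,3) a3@(3,3) a4@(3,3) a5@(3,3) a6@(3,3) a7@(3,3) a8@(3,3) | pheromone: 6 0 0 0 / 0 0 0 0 / 0 0 0 0 / 0 0 0 45
t=4: a0@(3,3) a1@(3,3) a2@(3,3) a3@(3,3) a4@(3,3) a5@(3,3) a6@(3,3) a7@(3,3) a8@(3,3) | pheromone: 5 0 0 0 / 0 0 0 0 / 0 0 0 0 / 0 0 0 62
t=5: a0@(3,3) a1@(3,3) a2@(3,3) a3@(3,3) a4@(3,3) a5@(3,3) a6@(3,3) a7@(3,3) a8@(3,3) | pheromone: 4 0 0 0 / 0 0 0 0 / 0 0 0 0 / 0 0 0 79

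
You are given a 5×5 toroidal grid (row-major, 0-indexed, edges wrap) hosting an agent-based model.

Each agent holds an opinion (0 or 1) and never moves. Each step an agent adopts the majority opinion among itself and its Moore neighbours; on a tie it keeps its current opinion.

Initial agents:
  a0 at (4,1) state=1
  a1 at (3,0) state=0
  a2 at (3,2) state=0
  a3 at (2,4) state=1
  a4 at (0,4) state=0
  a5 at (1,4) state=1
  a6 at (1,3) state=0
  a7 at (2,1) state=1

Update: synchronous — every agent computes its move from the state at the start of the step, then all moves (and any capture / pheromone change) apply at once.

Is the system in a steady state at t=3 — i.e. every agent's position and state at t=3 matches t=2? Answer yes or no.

t=1: a0@(4,1):0 a1@(3,0):1 a2@(3,2):1 a3@(2,4):1 a4@(0,4):0 a5@(1,4):1 a6@(1,3):0 a7@(2,1):0
t=2: a0@(4,1):1 a1@(3,0):1 a2@(3,2):0 a3@(2,4):1 a4@(0,4):0 a5@(1,4):1 a6@(1,3):0 a7@(2,1):1
t=3: a0@(4,1):1 a1@(3,0):1 a2@(3,2):1 a3@(2,4):1 a4@(0,4):0 a5@(1,4):1 a6@(1,3):0 a7@(2,1):1

no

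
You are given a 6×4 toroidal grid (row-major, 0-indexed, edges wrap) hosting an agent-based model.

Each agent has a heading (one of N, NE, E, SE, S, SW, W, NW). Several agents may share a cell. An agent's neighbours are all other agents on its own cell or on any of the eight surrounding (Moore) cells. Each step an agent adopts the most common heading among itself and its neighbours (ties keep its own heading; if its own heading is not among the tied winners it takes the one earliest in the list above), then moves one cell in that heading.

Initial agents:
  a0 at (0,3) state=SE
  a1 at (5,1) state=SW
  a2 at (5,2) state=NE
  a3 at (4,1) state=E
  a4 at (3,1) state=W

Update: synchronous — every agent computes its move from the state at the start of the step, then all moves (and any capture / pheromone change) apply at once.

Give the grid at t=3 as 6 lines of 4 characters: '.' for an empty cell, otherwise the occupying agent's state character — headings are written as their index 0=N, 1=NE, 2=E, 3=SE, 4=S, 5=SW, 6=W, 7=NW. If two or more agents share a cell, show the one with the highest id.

t=1: a0@(1,0):SE a1@(0,0):SW a2@(4,3):NE a3@(4,2):E a4@(3,0):W
t=2: a0@(2,1):SE a1@(1,3):SW a2@(3,0):NE a3@(4,3):E a4@(3,3):W
t=3: a0@(3,2):SE a1@(2,2):SW a2@(2,1):NE a3@(4,0):E a4@(3,2):W

....
....
.15.
..6.
2...
....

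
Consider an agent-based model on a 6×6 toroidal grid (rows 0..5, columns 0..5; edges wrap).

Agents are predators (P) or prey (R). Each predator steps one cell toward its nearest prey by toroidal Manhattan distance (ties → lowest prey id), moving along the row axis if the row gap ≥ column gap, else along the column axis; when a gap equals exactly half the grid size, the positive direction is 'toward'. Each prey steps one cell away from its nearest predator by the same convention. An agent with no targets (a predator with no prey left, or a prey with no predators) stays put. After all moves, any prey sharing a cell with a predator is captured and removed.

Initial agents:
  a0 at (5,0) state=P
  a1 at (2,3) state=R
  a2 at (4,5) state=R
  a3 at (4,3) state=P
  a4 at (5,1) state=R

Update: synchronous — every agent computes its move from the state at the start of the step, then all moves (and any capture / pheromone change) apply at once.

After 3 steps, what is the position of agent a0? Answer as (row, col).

t=1: a0@(5,1):P a1@(1,3):R a2@(3,5):R a3@(3,3):P a4@(5,2):R
t=2: a0@(5,2):P a1@(0,3):R a2@(3,0):R a3@(2,3):P a4@(5,3):R
t=3: a0@(5,3):P a2@(2,0):R a3@(1,3):P a4@(5,4):R

(5, 3)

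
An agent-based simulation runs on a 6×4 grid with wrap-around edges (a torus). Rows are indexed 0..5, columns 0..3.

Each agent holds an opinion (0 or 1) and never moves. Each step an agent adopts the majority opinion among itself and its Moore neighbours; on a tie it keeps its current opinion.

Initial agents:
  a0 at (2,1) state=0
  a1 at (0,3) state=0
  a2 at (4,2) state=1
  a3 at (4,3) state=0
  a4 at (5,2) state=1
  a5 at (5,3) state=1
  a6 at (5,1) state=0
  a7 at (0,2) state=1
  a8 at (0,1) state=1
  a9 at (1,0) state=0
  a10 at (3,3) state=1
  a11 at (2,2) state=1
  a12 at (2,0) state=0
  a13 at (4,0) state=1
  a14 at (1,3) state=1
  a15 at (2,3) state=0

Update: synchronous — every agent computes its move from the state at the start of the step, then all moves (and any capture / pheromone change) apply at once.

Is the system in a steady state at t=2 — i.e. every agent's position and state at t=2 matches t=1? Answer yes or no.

no

t=1: a0@(2,1):0 a1@(0,3):1 a2@(4,2):1 a3@(4,3):1 a4@(5,2):1 a5@(5,3):1 a6@(5,1):1 a7@(0,2):1 a8@(0,1):1 a9@(1,0):0 a10@(3,3):1 a11@(2,2):1 a12@(2,0):0 a13@(4,0):1 a14@(1,3):0 a15@(2,3):0
t=2: a0@(2,1):0 a1@(0,3):1 a2@(4,2):1 a3@(4,3):1 a4@(5,2):1 a5@(5,3):1 a6@(5,1):1 a7@(0,2):1 a8@(0,1):1 a9@(1,0):0 a10@(3,3):1 a11@(2,2):0 a12@(2,0):0 a13@(4,0):1 a14@(1,3):0 a15@(2,3):0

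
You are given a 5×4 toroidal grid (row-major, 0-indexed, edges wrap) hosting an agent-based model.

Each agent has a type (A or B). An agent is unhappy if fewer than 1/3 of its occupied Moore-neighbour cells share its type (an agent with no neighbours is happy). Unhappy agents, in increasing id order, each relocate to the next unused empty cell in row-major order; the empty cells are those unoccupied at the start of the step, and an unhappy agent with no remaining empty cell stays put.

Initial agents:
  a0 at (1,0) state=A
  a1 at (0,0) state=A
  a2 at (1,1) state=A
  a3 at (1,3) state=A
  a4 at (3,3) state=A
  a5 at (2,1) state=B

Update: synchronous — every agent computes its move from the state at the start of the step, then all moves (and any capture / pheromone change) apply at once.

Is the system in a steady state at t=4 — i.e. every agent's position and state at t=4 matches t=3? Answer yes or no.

t=1: a0@(1,0):A a1@(0,0):A a2@(1,1):A a3@(1,3):A a4@(3,3):A a5@(0,1):B
t=2: a0@(1,0):A a1@(0,0):A a2@(1,1):A a3@(1,3):A a4@(3,3):A a5@(0,2):B
t=3: a0@(1,0):A a1@(0,0):A a2@(1,1):A a3@(1,3):A a4@(3,3):A a5@(0,1):B
t=4: a0@(1,0):A a1@(0,0):A a2@(1,1):A a3@(1,3):A a4@(3,3):A a5@(0,2):B

no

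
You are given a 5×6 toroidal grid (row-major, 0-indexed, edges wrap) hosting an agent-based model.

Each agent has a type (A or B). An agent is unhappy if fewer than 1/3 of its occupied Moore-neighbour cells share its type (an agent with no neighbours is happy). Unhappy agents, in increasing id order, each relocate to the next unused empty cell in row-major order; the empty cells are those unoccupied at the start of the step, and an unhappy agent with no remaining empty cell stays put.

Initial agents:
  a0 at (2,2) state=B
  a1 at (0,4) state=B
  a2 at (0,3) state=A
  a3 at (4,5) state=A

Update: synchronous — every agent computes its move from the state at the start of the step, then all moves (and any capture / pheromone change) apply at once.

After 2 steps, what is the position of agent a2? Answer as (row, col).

(0, 1)

t=1: a0@(2,2):B a1@(0,0):B a2@(0,1):A a3@(0,2):A
t=2: a0@(2,2):B a1@(0,3):B a2@(0,1):A a3@(0,2):A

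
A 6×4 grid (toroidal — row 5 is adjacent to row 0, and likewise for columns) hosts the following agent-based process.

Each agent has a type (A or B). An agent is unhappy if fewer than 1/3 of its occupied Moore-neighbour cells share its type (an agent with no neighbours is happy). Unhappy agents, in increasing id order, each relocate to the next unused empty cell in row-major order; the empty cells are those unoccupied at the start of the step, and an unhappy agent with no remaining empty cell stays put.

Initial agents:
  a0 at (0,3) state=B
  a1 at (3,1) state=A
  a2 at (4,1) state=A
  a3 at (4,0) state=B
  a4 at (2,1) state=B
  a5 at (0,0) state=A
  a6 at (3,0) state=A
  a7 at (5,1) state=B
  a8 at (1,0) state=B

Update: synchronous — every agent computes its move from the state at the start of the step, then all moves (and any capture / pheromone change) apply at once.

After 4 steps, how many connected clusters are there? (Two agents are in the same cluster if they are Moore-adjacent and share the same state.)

t=1: a0@(0,3):B a1@(3,1):A a2@(4,1):A a3@(0,1):B a4@(2,1):B a5@(0,2):A a6@(3,0):A a7@(5,1):B a8@(1,0):B
t=2: a0@(0,3):B a1@(3,1):A a2@(4,1):A a3@(0,1):B a4@(2,1):B a5@(0,0):A a6@(3,0):A a7@(5,1):B a8@(1,0):B
t=3: a0@(0,3):B a1@(3,1):A a2@(4,1):A a3@(0,1):B a4@(2,1):B a5@(0,2):A a6@(3,0):A a7@(5,1):B a8@(1,0):B
t=4: a0@(0,3):B a1@(3,1):A a2@(4,1):A a3@(0,1):B a4@(2,1):B a5@(0,0):A a6@(3,0):A a7@(5,1):B a8@(1,0):B

3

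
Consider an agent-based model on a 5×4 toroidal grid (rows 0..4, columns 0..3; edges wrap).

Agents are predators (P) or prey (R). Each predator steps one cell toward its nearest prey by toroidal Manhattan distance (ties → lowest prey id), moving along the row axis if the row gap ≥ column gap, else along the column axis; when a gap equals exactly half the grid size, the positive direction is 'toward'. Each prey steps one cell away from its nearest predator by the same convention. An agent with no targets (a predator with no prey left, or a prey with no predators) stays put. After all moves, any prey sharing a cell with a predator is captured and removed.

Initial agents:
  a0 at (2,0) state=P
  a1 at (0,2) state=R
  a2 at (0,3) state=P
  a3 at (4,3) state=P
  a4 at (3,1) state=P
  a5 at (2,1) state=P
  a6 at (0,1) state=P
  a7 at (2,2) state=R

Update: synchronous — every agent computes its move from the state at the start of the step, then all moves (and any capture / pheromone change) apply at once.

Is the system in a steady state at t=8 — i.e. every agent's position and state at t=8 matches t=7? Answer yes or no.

yes

t=1: a0@(2,1):P a1@(0,1):R a2@(0,2):P a3@(0,3):P a4@(2,1):P a5@(2,2):P a6@(0,2):P a7@(2,3):R
t=2: a0@(1,1):P a2@(0,1):P a3@(0,0):P a4@(1,1):P a5@(2,3):P a6@(0,1):P a7@(2,0):R
t=3: a0@(2,1):P a2@(1,1):P a3@(1,0):P a4@(2,1):P a5@(2,0):P a6@(1,1):P
t=4: (unchanged — steady state)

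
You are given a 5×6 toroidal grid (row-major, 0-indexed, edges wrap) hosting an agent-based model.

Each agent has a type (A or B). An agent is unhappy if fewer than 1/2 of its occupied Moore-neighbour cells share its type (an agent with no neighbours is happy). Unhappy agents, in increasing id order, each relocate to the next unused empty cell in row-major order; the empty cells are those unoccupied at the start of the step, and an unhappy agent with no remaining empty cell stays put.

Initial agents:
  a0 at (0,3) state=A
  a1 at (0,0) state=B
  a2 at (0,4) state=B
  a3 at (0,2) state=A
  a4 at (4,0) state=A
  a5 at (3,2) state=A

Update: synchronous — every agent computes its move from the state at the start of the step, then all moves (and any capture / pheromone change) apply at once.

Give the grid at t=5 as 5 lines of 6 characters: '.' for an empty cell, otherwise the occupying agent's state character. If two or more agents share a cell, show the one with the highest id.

B.AA.B
.A....
......
..A...
......

t=1: a0@(0,3):A a1@(0,1):B a2@(0,5):B a3@(0,2):A a4@(1,0):A a5@(3,2):A
t=2: a0@(0,3):A a1@(0,0):B a2@(0,4):B a3@(0,2):A a4@(1,1):A a5@(3,2):A
t=3: a0@(0,3):A a1@(0,1):B a2@(0,5):B a3@(0,2):A a4@(1,1):A a5@(3,2):A
t=4: a0@(0,3):A a1@(0,0):B a2@(0,5):B a3@(0,2):A a4@(1,1):A a5@(3,2):A
t=5: (unchanged — steady state)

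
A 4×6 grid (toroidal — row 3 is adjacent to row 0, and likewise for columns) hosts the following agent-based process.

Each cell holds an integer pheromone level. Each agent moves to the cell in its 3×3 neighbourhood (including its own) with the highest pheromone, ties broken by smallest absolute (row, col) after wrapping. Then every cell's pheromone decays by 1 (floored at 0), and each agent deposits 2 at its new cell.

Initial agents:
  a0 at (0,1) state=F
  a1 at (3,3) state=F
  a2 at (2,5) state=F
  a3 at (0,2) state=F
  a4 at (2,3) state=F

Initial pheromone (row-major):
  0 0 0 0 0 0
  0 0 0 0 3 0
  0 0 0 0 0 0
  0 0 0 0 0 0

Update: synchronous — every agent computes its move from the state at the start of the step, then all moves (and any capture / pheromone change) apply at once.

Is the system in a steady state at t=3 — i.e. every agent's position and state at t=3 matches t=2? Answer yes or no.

no

t=1: a0@(0,0) a1@(0,2) a2@(1,4) a3@(0,1) a4@(1,4) | pheromone: 2 2 2 0 0 0 / 0 0 0 0 6 0 / 0 0 0 0 0 0 / 0 0 0 0 0 0
t=2: a0@(0,0) a1@(0,1) a2@(1,4) a3@(0,0) a4@(1,4) | pheromone: 5 3 1 0 0 0 / 0 0 0 0 9 0 / 0 0 0 0 0 0 / 0 0 0 0 0 0
t=3: a0@(0,0) a1@(0,0) a2@(1,4) a3@(0,0) a4@(1,4) | pheromone: 10 2 0 0 0 0 / 0 0 0 0 12 0 / 0 0 0 0 0 0 / 0 0 0 0 0 0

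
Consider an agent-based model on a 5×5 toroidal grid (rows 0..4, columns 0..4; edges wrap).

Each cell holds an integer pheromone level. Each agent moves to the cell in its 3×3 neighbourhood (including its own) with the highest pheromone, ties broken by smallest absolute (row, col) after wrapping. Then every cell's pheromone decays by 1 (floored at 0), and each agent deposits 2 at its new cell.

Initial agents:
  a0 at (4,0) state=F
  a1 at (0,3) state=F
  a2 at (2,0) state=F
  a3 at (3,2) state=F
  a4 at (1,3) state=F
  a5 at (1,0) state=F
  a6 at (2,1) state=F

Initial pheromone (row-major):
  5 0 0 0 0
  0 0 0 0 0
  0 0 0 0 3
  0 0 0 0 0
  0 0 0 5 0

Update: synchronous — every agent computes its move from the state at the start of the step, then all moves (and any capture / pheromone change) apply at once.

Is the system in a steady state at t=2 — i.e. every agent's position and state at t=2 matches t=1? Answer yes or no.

no

t=1: a0@(0,0) a1@(4,3) a2@(2,4) a3@(4,3) a4@(2,4) a5@(0,0) a6@(1,0) | pheromone: 8 0 0 0 0 / 2 0 0 0 0 / 0 0 0 0 6 / 0 0 0 0 0 / 0 0 0 8 0
t=2: a0@(0,0) a1@(4,3) a2@(2,4) a3@(4,3) a4@(2,4) a5@(0,0) a6@(0,0) | pheromone: 13 0 0 0 0 / 1 0 0 0 0 / 0 0 0 0 9 / 0 0 0 0 0 / 0 0 0 11 0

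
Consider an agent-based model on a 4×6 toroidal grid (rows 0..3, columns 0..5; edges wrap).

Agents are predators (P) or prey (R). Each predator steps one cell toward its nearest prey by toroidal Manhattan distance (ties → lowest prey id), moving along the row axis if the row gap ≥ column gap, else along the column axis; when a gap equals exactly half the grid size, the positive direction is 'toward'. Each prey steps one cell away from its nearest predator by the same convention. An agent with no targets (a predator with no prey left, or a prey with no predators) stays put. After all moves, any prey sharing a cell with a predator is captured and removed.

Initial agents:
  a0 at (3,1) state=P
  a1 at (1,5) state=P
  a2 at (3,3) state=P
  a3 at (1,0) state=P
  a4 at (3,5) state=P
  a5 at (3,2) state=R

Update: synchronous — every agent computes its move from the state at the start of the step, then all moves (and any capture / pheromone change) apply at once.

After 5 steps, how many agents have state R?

t=1: a0@(3,2):P a1@(1,0):P a2@(3,2):P a3@(2,0):P a4@(3,0):P a5@(3,3):R
t=2: a0@(3,3):P a1@(1,1):P a2@(3,3):P a3@(2,1):P a4@(3,1):P a5@(3,4):R
t=3: a0@(3,4):P a1@(1,2):P a2@(3,4):P a3@(2,2):P a4@(3,2):P a5@(3,5):R
t=4: a0@(3,5):P a1@(1,3):P a2@(3,5):P a3@(2,3):P a4@(3,3):P a5@(3,0):R
t=5: a0@(3,0):P a1@(1,4):P a2@(3,0):P a3@(2,4):P a4@(3,4):P a5@(3,1):R

1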